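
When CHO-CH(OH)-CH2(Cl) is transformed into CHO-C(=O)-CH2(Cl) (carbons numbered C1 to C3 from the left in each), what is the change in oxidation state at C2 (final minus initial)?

Before: C2 has 2 bonds to C, 1 bond to H, 1 bond to O → oxidation state 0.
After: C2 has 2 bonds to C, 2 bonds to O → oxidation state +2.
Δ = +2 − (0) = +2, so this is an oxidation at C2.

+2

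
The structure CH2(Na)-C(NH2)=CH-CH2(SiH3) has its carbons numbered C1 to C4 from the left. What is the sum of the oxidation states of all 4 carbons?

Each bond to a more electronegative atom (O, N, halogen) counts +1, each bond to a less electronegative atom (H, metal, B, Si) counts −1, and each C–C bond counts 0. Tallying each carbon:
C1: 1C, 2H, 1Na → 0 − 2 − 1 = -3
C2: 3C, 1N → 0 + 1 = +1
C3: 3C, 1H → 0 − 1 = -1
C4: 1C, 2H, 1Si → 0 − 2 − 1 = -3
Sum = -3 + 1 − 1 − 3 = -6.

-6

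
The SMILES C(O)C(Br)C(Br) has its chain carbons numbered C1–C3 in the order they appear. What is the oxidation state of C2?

Bonds to more-electronegative neighbours contribute +1 each, bonds to H or metals contribute −1 each, and C–C bonds contribute 0.
C2 has one bond to C (0), one bond to C (0), one bond to Br (+1), one bond to H (-1).
Oxidation state = 0 + 0 + 1 − 1 = 0.

0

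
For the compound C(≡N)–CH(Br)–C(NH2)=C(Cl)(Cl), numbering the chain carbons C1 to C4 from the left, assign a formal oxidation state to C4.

+2

C4 has a double bond to C (2×0 = 0), one bond to Cl (+1), one bond to Cl (+1).
Oxidation state = 0 + 1 + 1 = +2.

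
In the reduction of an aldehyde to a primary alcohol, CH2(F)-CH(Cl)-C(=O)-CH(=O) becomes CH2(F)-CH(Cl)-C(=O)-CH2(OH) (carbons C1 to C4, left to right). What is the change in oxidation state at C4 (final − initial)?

Before: C4 has 1 bond to C, 1 bond to H, 2 bonds to O → oxidation state +1.
After: C4 has 1 bond to C, 2 bonds to H, 1 bond to O → oxidation state -1.
Δ = -1 − (+1) = -2, so this is a reduction at C4.

-2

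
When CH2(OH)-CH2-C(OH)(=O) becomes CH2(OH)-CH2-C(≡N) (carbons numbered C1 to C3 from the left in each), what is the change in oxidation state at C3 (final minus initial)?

0

Before: C3 has 1 bond to C, 3 bonds to O → oxidation state +3.
After: C3 has 1 bond to C, 3 bonds to N → oxidation state +3.
Δ = +3 − (+3) = 0, so no net redox change at C3.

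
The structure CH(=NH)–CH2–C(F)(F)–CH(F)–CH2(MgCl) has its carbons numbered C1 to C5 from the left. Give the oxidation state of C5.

-3

C5 has one bond to C (0), one bond to H (-1), one bond to Mg (-1), one bond to H (-1).
Oxidation state = 0 − 1 − 1 − 1 = -3.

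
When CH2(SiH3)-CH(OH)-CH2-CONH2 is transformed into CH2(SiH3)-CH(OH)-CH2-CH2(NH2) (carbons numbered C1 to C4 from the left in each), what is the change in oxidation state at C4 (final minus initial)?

Before: C4 has 1 bond to C, 2 bonds to O, 1 bond to N → oxidation state +3.
After: C4 has 1 bond to C, 2 bonds to H, 1 bond to N → oxidation state -1.
Δ = -1 − (+3) = -4, so this is a reduction at C4.

-4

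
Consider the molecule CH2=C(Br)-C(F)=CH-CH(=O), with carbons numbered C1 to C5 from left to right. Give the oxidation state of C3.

+1

Each bond to a more electronegative atom (O, N, halogen) counts +1, each bond to a less electronegative atom (H, metal, B, Si) counts −1, and each C–C bond counts 0.
C3 has one bond to C (0), a double bond to C (2×0 = 0), one bond to F (+1).
Oxidation state = 0 + 0 + 1 = +1.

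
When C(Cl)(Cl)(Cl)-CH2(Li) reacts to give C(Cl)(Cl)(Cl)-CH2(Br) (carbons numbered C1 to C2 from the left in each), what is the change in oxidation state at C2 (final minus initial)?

+2

Before: C2 has 1 bond to C, 2 bonds to H, 1 bond to Li → oxidation state -3.
After: C2 has 1 bond to C, 2 bonds to H, 1 bond to Br → oxidation state -1.
Δ = -1 − (-3) = +2, so this is an oxidation at C2.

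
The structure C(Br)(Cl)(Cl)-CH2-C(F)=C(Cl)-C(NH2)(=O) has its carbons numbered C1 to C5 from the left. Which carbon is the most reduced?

C2

Tallying each carbon's bonds:
C1: 1C, 2Cl, 1Br → 0 + 2 + 1 = +3
C2: 2C, 2H → 0 − 2 = -2
C3: 3C, 1F → 0 + 1 = +1
C4: 3C, 1Cl → 0 + 1 = +1
C5: 1C, 2O, 1N → 0 + 2 + 1 = +3
The most reduced carbon is C2 at -2.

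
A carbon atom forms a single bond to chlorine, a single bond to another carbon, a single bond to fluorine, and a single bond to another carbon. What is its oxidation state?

+2

Bonds to more-electronegative neighbours contribute +1 each, bonds to H or metals contribute −1 each, and C–C bonds contribute 0.
The carbon has one bond to C (0), one bond to C (0), one bond to Cl (+1), one bond to F (+1).
Oxidation state = 0 + 0 + 1 + 1 = +2.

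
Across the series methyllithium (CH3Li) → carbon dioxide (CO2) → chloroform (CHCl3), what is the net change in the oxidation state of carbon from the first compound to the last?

+6

Carbon oxidation states along the series — methyllithium: -4, carbon dioxide: +4, chloroform: +2.
Net change = +2 − (-4) = +6.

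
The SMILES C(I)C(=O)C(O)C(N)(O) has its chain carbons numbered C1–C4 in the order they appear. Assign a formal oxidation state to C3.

0

Each bond to a more electronegative atom (O, N, halogen) counts +1, each bond to a less electronegative atom (H, metal, B, Si) counts −1, and each C–C bond counts 0.
C3 has one bond to C (0), one bond to C (0), one bond to O (+1), one bond to H (-1).
Oxidation state = 0 + 0 + 1 − 1 = 0.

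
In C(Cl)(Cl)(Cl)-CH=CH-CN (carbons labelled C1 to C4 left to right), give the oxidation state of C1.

Assign +1 per bond to O/N/halogen, −1 per bond to H or an electropositive element, and 0 per bond to carbon.
C1 has one bond to C (0), one bond to Cl (+1), one bond to Cl (+1), one bond to Cl (+1).
Oxidation state = 0 + 1 + 1 + 1 = +3.

+3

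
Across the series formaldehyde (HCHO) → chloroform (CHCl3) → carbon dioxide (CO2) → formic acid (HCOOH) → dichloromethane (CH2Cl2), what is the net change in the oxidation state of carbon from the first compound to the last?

Carbon oxidation states along the series — formaldehyde: 0, chloroform: +2, carbon dioxide: +4, formic acid: +2, dichloromethane: 0.
Net change = 0 − (0) = 0.

0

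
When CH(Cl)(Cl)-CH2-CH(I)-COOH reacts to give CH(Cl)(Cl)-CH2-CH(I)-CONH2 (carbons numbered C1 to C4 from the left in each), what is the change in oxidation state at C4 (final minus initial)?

0

Before: C4 has 1 bond to C, 3 bonds to O → oxidation state +3.
After: C4 has 1 bond to C, 2 bonds to O, 1 bond to N → oxidation state +3.
Δ = +3 − (+3) = 0, so no net redox change at C4.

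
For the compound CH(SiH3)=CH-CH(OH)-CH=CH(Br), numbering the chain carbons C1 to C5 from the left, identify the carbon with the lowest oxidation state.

C1

Tallying each carbon's bonds:
C1: 2C, 1H, 1Si → 0 − 1 − 1 = -2
C2: 3C, 1H → 0 − 1 = -1
C3: 2C, 1H, 1O → 0 − 1 + 1 = 0
C4: 3C, 1H → 0 − 1 = -1
C5: 2C, 1H, 1Br → 0 − 1 + 1 = 0
The most reduced carbon is C1 at -2.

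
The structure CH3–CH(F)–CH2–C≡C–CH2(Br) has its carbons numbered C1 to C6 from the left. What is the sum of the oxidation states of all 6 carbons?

-6

Tallying each carbon's bonds:
C1: 1C, 3H → 0 − 3 = -3
C2: 2C, 1H, 1F → 0 − 1 + 1 = 0
C3: 2C, 2H → 0 − 2 = -2
C4: 4C → 0 = 0
C5: 4C → 0 = 0
C6: 1C, 2H, 1Br → 0 − 2 + 1 = -1
Sum = -3 + 0 − 2 + 0 + 0 − 1 = -6.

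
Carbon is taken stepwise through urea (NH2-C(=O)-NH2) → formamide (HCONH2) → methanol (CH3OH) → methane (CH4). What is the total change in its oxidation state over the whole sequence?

Carbon oxidation states along the series — urea: +4, formamide: +2, methanol: -2, methane: -4.
Net change = -4 − (+4) = -8.

-8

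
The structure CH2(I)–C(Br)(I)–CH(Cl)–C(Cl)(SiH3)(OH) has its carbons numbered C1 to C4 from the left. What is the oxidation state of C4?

+1

Assign +1 per bond to O/N/halogen, −1 per bond to H or an electropositive element, and 0 per bond to carbon.
C4 has one bond to C (0), one bond to Cl (+1), one bond to Si (-1), one bond to O (+1).
Oxidation state = 0 + 1 − 1 + 1 = +1.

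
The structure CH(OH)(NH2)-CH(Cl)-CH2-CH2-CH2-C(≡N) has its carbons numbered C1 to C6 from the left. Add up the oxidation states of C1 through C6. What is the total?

Each bond to a more electronegative atom (O, N, halogen) counts +1, each bond to a less electronegative atom (H, metal, B, Si) counts −1, and each C–C bond counts 0. Tallying each carbon:
C1: 1C, 1H, 1O, 1N → 0 − 1 + 1 + 1 = +1
C2: 2C, 1H, 1Cl → 0 − 1 + 1 = 0
C3: 2C, 2H → 0 − 2 = -2
C4: 2C, 2H → 0 − 2 = -2
C5: 2C, 2H → 0 − 2 = -2
C6: 1C, 3N → 0 + 3 = +3
Sum = +1 + 0 − 2 − 2 − 2 + 3 = -2.

-2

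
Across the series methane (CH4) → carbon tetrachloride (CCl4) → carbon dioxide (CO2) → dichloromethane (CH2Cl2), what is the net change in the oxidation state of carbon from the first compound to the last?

+4

Carbon oxidation states along the series — methane: -4, carbon tetrachloride: +4, carbon dioxide: +4, dichloromethane: 0.
Net change = 0 − (-4) = +4.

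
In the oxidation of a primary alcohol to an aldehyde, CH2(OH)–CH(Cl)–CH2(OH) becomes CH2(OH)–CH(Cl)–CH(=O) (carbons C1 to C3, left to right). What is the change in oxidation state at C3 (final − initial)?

+2

Before: C3 has 1 bond to C, 2 bonds to H, 1 bond to O → oxidation state -1.
After: C3 has 1 bond to C, 1 bond to H, 2 bonds to O → oxidation state +1.
Δ = +1 − (-1) = +2, so this is an oxidation at C3.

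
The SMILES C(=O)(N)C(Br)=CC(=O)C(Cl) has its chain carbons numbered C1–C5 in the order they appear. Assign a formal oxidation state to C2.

C2 has one bond to C (0), a double bond to C (2×0 = 0), one bond to Br (+1).
Oxidation state = 0 + 0 + 1 = +1.

+1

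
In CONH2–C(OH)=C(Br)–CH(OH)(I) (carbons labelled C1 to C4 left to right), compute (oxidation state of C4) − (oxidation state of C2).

0

C4: 1C, 1H, 1O, 1I → 0 − 1 + 1 + 1 = +1
C2: 3C, 1O → 0 + 1 = +1
Difference: +1 − (+1) = 0.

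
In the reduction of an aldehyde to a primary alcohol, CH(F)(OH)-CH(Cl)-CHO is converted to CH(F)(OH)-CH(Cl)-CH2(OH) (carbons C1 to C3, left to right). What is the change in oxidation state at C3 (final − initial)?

Before: C3 has 1 bond to C, 1 bond to H, 2 bonds to O → oxidation state +1.
After: C3 has 1 bond to C, 2 bonds to H, 1 bond to O → oxidation state -1.
Δ = -1 − (+1) = -2, so this is a reduction at C3.

-2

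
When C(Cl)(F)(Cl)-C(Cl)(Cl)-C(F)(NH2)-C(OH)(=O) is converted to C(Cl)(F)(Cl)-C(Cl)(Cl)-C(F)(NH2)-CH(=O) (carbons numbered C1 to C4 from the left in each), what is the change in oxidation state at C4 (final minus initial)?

-2

Before: C4 has 1 bond to C, 3 bonds to O → oxidation state +3.
After: C4 has 1 bond to C, 1 bond to H, 2 bonds to O → oxidation state +1.
Δ = +1 − (+3) = -2, so this is a reduction at C4.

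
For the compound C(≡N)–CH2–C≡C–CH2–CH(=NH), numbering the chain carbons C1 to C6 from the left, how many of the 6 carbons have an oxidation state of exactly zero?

2

Tallying each carbon's bonds:
C1: 1C, 3N → 0 + 3 = +3
C2: 2C, 2H → 0 − 2 = -2
C3: 4C → 0 = 0
C4: 4C → 0 = 0
C5: 2C, 2H → 0 − 2 = -2
C6: 1C, 1H, 2N → 0 − 1 + 2 = +1
2 carbons (C3, C4) meet the condition.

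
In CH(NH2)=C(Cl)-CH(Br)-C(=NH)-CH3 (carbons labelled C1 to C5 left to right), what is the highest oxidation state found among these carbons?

+2

Count +1 for every bond to an atom more electronegative than carbon and −1 for every bond to one less electronegative; C–C bonds are 0. Tallying each carbon:
C1: 2C, 1H, 1N → 0 − 1 + 1 = 0
C2: 3C, 1Cl → 0 + 1 = +1
C3: 2C, 1H, 1Br → 0 − 1 + 1 = 0
C4: 2C, 2N → 0 + 2 = +2
C5: 1C, 3H → 0 − 3 = -3
The highest value is +2.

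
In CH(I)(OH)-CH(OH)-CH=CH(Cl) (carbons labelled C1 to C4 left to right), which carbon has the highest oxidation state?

C1

Tallying each carbon's bonds:
C1: 1C, 1H, 1O, 1I → 0 − 1 + 1 + 1 = +1
C2: 2C, 1H, 1O → 0 − 1 + 1 = 0
C3: 3C, 1H → 0 − 1 = -1
C4: 2C, 1H, 1Cl → 0 − 1 + 1 = 0
The most oxidised carbon is C1 at +1.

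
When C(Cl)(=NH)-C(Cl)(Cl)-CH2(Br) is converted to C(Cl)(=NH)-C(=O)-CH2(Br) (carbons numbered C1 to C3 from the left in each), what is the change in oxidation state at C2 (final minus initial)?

Before: C2 has 2 bonds to C, 2 bonds to Cl → oxidation state +2.
After: C2 has 2 bonds to C, 2 bonds to O → oxidation state +2.
Δ = +2 − (+2) = 0, so no net redox change at C2.

0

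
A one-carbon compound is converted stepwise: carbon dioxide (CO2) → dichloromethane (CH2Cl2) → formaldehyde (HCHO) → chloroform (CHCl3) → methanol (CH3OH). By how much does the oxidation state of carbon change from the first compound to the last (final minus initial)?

-6

Carbon oxidation states along the series — carbon dioxide: +4, dichloromethane: 0, formaldehyde: 0, chloroform: +2, methanol: -2.
Net change = -2 − (+4) = -6.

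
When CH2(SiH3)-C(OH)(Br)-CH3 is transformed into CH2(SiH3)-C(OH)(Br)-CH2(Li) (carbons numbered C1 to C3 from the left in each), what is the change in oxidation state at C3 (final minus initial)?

0

Before: C3 has 1 bond to C, 3 bonds to H → oxidation state -3.
After: C3 has 1 bond to C, 2 bonds to H, 1 bond to Li → oxidation state -3.
Δ = -3 − (-3) = 0, so no net redox change at C3.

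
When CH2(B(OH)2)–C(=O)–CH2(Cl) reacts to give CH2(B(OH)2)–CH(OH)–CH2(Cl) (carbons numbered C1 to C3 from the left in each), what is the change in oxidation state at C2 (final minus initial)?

Before: C2 has 2 bonds to C, 2 bonds to O → oxidation state +2.
After: C2 has 2 bonds to C, 1 bond to H, 1 bond to O → oxidation state 0.
Δ = 0 − (+2) = -2, so this is a reduction at C2.

-2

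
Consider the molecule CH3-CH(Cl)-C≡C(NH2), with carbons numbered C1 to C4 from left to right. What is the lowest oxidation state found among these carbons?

Tallying each carbon's bonds:
C1: 1C, 3H → 0 − 3 = -3
C2: 2C, 1H, 1Cl → 0 − 1 + 1 = 0
C3: 4C → 0 = 0
C4: 3C, 1N → 0 + 1 = +1
The lowest value is -3.

-3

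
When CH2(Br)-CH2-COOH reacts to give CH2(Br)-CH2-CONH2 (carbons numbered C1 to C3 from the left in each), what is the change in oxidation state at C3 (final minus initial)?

Before: C3 has 1 bond to C, 3 bonds to O → oxidation state +3.
After: C3 has 1 bond to C, 2 bonds to O, 1 bond to N → oxidation state +3.
Δ = +3 − (+3) = 0, so no net redox change at C3.

0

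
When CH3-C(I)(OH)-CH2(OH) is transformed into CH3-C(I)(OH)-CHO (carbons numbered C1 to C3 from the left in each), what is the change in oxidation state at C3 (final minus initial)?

+2

Before: C3 has 1 bond to C, 2 bonds to H, 1 bond to O → oxidation state -1.
After: C3 has 1 bond to C, 1 bond to H, 2 bonds to O → oxidation state +1.
Δ = +1 − (-1) = +2, so this is an oxidation at C3.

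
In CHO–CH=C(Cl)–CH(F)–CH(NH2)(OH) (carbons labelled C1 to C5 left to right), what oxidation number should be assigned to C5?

Count +1 for every bond to an atom more electronegative than carbon and −1 for every bond to one less electronegative; C–C bonds are 0.
C5 has one bond to C (0), one bond to H (-1), one bond to N (+1), one bond to O (+1).
Oxidation state = 0 − 1 + 1 + 1 = +1.

+1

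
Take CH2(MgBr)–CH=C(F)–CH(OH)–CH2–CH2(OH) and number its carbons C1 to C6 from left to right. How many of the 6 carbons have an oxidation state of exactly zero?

1

Tallying each carbon's bonds:
C1: 1C, 2H, 1Mg → 0 − 2 − 1 = -3
C2: 3C, 1H → 0 − 1 = -1
C3: 3C, 1F → 0 + 1 = +1
C4: 2C, 1H, 1O → 0 − 1 + 1 = 0
C5: 2C, 2H → 0 − 2 = -2
C6: 1C, 2H, 1O → 0 − 2 + 1 = -1
1 carbon (C4) meets the condition.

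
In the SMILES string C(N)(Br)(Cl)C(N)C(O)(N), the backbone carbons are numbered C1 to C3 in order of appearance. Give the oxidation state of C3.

+1

Assign +1 per bond to O/N/halogen, −1 per bond to H or an electropositive element, and 0 per bond to carbon.
C3 has one bond to C (0), one bond to O (+1), one bond to N (+1), one bond to H (-1).
Oxidation state = 0 + 1 + 1 − 1 = +1.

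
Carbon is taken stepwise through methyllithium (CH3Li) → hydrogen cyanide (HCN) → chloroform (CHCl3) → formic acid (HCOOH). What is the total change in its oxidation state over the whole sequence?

+6

Carbon oxidation states along the series — methyllithium: -4, hydrogen cyanide: +2, chloroform: +2, formic acid: +2.
Net change = +2 − (-4) = +6.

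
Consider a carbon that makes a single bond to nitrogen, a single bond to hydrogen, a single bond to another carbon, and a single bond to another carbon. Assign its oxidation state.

0

Assign +1 per bond to O/N/halogen, −1 per bond to H or an electropositive element, and 0 per bond to carbon.
The carbon has one bond to C (0), one bond to C (0), one bond to H (-1), one bond to N (+1).
Oxidation state = 0 + 0 − 1 + 1 = 0.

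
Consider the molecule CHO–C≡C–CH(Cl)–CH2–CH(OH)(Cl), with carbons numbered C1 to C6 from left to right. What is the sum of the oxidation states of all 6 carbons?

Bonds to more-electronegative neighbours contribute +1 each, bonds to H or metals contribute −1 each, and C–C bonds contribute 0. Tallying each carbon:
C1: 1C, 1H, 2O → 0 − 1 + 2 = +1
C2: 4C → 0 = 0
C3: 4C → 0 = 0
C4: 2C, 1H, 1Cl → 0 − 1 + 1 = 0
C5: 2C, 2H → 0 − 2 = -2
C6: 1C, 1H, 1O, 1Cl → 0 − 1 + 1 + 1 = +1
Sum = +1 + 0 + 0 + 0 − 2 + 1 = 0.

0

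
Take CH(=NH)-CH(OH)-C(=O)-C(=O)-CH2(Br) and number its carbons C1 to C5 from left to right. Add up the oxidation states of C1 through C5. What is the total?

+4

Count +1 for every bond to an atom more electronegative than carbon and −1 for every bond to one less electronegative; C–C bonds are 0. Tallying each carbon:
C1: 1C, 1H, 2N → 0 − 1 + 2 = +1
C2: 2C, 1H, 1O → 0 − 1 + 1 = 0
C3: 2C, 2O → 0 + 2 = +2
C4: 2C, 2O → 0 + 2 = +2
C5: 1C, 2H, 1Br → 0 − 2 + 1 = -1
Sum = +1 + 0 + 2 + 2 − 1 = +4.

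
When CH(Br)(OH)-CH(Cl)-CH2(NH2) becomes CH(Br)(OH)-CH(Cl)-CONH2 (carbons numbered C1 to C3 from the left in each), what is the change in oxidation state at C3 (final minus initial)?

Before: C3 has 1 bond to C, 2 bonds to H, 1 bond to N → oxidation state -1.
After: C3 has 1 bond to C, 2 bonds to O, 1 bond to N → oxidation state +3.
Δ = +3 − (-1) = +4, so this is an oxidation at C3.

+4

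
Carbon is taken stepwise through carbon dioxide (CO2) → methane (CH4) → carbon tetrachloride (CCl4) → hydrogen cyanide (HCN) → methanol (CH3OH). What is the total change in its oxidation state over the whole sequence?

Carbon oxidation states along the series — carbon dioxide: +4, methane: -4, carbon tetrachloride: +4, hydrogen cyanide: +2, methanol: -2.
Net change = -2 − (+4) = -6.

-6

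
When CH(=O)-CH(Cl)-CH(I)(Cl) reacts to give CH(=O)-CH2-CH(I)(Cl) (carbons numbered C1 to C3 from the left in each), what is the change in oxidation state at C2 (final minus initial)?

Before: C2 has 2 bonds to C, 1 bond to H, 1 bond to Cl → oxidation state 0.
After: C2 has 2 bonds to C, 2 bonds to H → oxidation state -2.
Δ = -2 − (0) = -2, so this is a reduction at C2.

-2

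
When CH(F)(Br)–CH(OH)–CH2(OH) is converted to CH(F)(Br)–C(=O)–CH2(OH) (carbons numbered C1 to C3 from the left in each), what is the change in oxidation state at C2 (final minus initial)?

+2

Before: C2 has 2 bonds to C, 1 bond to H, 1 bond to O → oxidation state 0.
After: C2 has 2 bonds to C, 2 bonds to O → oxidation state +2.
Δ = +2 − (0) = +2, so this is an oxidation at C2.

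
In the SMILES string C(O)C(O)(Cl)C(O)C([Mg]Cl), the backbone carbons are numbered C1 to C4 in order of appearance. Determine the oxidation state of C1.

Count +1 for every bond to an atom more electronegative than carbon and −1 for every bond to one less electronegative; C–C bonds are 0.
C1 has one bond to C (0), one bond to O (+1), one bond to H (-1), one bond to H (-1).
Oxidation state = 0 + 1 − 1 − 1 = -1.

-1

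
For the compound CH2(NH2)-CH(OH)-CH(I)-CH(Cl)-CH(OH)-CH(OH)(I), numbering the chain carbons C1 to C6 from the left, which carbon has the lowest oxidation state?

Count +1 for every bond to an atom more electronegative than carbon and −1 for every bond to one less electronegative; C–C bonds are 0. Tallying each carbon:
C1: 1C, 2H, 1N → 0 − 2 + 1 = -1
C2: 2C, 1H, 1O → 0 − 1 + 1 = 0
C3: 2C, 1H, 1I → 0 − 1 + 1 = 0
C4: 2C, 1H, 1Cl → 0 − 1 + 1 = 0
C5: 2C, 1H, 1O → 0 − 1 + 1 = 0
C6: 1C, 1H, 1O, 1I → 0 − 1 + 1 + 1 = +1
The most reduced carbon is C1 at -1.

C1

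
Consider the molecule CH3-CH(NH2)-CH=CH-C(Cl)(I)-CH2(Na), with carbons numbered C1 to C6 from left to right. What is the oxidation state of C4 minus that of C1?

+2

C4: 3C, 1H → 0 − 1 = -1
C1: 1C, 3H → 0 − 3 = -3
Difference: -1 − (-3) = +2.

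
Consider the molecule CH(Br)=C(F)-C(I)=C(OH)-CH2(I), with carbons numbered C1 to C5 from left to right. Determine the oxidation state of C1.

0

Count +1 for every bond to an atom more electronegative than carbon and −1 for every bond to one less electronegative; C–C bonds are 0.
C1 has a double bond to C (2×0 = 0), one bond to Br (+1), one bond to H (-1).
Oxidation state = 0 + 1 − 1 = 0.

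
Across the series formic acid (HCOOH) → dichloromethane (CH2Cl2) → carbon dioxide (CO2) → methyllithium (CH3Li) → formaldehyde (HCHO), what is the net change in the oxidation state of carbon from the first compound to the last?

-2

Carbon oxidation states along the series — formic acid: +2, dichloromethane: 0, carbon dioxide: +4, methyllithium: -4, formaldehyde: 0.
Net change = 0 − (+2) = -2.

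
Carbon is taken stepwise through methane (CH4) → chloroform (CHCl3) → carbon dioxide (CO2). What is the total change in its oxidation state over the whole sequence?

+8

Carbon oxidation states along the series — methane: -4, chloroform: +2, carbon dioxide: +4.
Net change = +4 − (-4) = +8.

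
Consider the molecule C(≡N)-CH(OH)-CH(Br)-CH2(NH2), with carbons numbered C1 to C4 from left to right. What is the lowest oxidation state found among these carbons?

-1

Each bond to a more electronegative atom (O, N, halogen) counts +1, each bond to a less electronegative atom (H, metal, B, Si) counts −1, and each C–C bond counts 0. Tallying each carbon:
C1: 1C, 3N → 0 + 3 = +3
C2: 2C, 1H, 1O → 0 − 1 + 1 = 0
C3: 2C, 1H, 1Br → 0 − 1 + 1 = 0
C4: 1C, 2H, 1N → 0 − 2 + 1 = -1
The lowest value is -1.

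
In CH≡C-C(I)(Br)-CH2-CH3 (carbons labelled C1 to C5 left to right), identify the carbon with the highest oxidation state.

C3

Bonds to more-electronegative neighbours contribute +1 each, bonds to H or metals contribute −1 each, and C–C bonds contribute 0. Tallying each carbon:
C1: 3C, 1H → 0 − 1 = -1
C2: 4C → 0 = 0
C3: 2C, 1Br, 1I → 0 + 1 + 1 = +2
C4: 2C, 2H → 0 − 2 = -2
C5: 1C, 3H → 0 − 3 = -3
The most oxidised carbon is C3 at +2.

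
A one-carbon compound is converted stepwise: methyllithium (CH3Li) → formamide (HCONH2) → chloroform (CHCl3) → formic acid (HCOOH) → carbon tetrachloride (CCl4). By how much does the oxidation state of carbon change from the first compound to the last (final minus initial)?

+8

Carbon oxidation states along the series — methyllithium: -4, formamide: +2, chloroform: +2, formic acid: +2, carbon tetrachloride: +4.
Net change = +4 − (-4) = +8.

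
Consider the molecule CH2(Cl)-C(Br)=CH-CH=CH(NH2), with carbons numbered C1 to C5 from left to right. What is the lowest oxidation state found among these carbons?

-1

Count +1 for every bond to an atom more electronegative than carbon and −1 for every bond to one less electronegative; C–C bonds are 0. Tallying each carbon:
C1: 1C, 2H, 1Cl → 0 − 2 + 1 = -1
C2: 3C, 1Br → 0 + 1 = +1
C3: 3C, 1H → 0 − 1 = -1
C4: 3C, 1H → 0 − 1 = -1
C5: 2C, 1H, 1N → 0 − 1 + 1 = 0
The lowest value is -1.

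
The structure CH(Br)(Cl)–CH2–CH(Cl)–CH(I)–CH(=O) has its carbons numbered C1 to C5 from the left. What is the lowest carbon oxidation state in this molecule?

Tallying each carbon's bonds:
C1: 1C, 1H, 1Cl, 1Br → 0 − 1 + 1 + 1 = +1
C2: 2C, 2H → 0 − 2 = -2
C3: 2C, 1H, 1Cl → 0 − 1 + 1 = 0
C4: 2C, 1H, 1I → 0 − 1 + 1 = 0
C5: 1C, 1H, 2O → 0 − 1 + 2 = +1
The lowest value is -2.

-2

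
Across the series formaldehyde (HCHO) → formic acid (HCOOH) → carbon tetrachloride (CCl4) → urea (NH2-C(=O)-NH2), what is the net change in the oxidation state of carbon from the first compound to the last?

Carbon oxidation states along the series — formaldehyde: 0, formic acid: +2, carbon tetrachloride: +4, urea: +4.
Net change = +4 − (0) = +4.

+4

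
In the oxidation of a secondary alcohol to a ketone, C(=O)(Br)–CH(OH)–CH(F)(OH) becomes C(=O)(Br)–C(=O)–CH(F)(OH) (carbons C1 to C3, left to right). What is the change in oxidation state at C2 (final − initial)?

Before: C2 has 2 bonds to C, 1 bond to H, 1 bond to O → oxidation state 0.
After: C2 has 2 bonds to C, 2 bonds to O → oxidation state +2.
Δ = +2 − (0) = +2, so this is an oxidation at C2.

+2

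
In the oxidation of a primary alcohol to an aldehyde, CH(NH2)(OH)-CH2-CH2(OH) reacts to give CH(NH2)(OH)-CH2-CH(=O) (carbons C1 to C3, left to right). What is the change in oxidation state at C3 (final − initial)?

+2

Before: C3 has 1 bond to C, 2 bonds to H, 1 bond to O → oxidation state -1.
After: C3 has 1 bond to C, 1 bond to H, 2 bonds to O → oxidation state +1.
Δ = +1 − (-1) = +2, so this is an oxidation at C3.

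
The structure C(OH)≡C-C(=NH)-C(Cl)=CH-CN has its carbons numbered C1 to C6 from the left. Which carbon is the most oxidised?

C6

Tallying each carbon's bonds:
C1: 3C, 1O → 0 + 1 = +1
C2: 4C → 0 = 0
C3: 2C, 2N → 0 + 2 = +2
C4: 3C, 1Cl → 0 + 1 = +1
C5: 3C, 1H → 0 − 1 = -1
C6: 1C, 3N → 0 + 3 = +3
The most oxidised carbon is C6 at +3.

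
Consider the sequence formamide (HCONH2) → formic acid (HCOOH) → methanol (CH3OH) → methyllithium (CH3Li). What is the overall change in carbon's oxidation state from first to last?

-6

Carbon oxidation states along the series — formamide: +2, formic acid: +2, methanol: -2, methyllithium: -4.
Net change = -4 − (+2) = -6.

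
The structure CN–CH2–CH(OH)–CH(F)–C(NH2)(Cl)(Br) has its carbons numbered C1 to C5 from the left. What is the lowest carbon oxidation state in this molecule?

-2

Each bond to a more electronegative atom (O, N, halogen) counts +1, each bond to a less electronegative atom (H, metal, B, Si) counts −1, and each C–C bond counts 0. Tallying each carbon:
C1: 1C, 3N → 0 + 3 = +3
C2: 2C, 2H → 0 − 2 = -2
C3: 2C, 1H, 1O → 0 − 1 + 1 = 0
C4: 2C, 1H, 1F → 0 − 1 + 1 = 0
C5: 1C, 1N, 1Cl, 1Br → 0 + 1 + 1 + 1 = +3
The lowest value is -2.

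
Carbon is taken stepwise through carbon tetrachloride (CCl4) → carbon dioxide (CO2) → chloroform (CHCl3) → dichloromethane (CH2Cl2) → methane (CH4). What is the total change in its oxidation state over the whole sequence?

Carbon oxidation states along the series — carbon tetrachloride: +4, carbon dioxide: +4, chloroform: +2, dichloromethane: 0, methane: -4.
Net change = -4 − (+4) = -8.

-8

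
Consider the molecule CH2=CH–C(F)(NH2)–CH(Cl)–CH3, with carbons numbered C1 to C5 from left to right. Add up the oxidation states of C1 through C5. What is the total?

-4

Tallying each carbon's bonds:
C1: 2C, 2H → 0 − 2 = -2
C2: 3C, 1H → 0 − 1 = -1
C3: 2C, 1N, 1F → 0 + 1 + 1 = +2
C4: 2C, 1H, 1Cl → 0 − 1 + 1 = 0
C5: 1C, 3H → 0 − 3 = -3
Sum = -2 − 1 + 2 + 0 − 3 = -4.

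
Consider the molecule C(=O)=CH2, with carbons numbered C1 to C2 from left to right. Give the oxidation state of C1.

C1 has a double bond to C (2×0 = 0), a double bond to O (2×+1 = +2).
Oxidation state = 0 + 2 = +2.

+2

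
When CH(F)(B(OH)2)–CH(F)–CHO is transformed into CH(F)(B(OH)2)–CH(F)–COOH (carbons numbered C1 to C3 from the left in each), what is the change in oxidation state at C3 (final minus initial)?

+2

Before: C3 has 1 bond to C, 1 bond to H, 2 bonds to O → oxidation state +1.
After: C3 has 1 bond to C, 3 bonds to O → oxidation state +3.
Δ = +3 − (+1) = +2, so this is an oxidation at C3.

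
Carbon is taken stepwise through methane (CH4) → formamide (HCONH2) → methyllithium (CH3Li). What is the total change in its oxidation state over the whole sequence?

Carbon oxidation states along the series — methane: -4, formamide: +2, methyllithium: -4.
Net change = -4 − (-4) = 0.

0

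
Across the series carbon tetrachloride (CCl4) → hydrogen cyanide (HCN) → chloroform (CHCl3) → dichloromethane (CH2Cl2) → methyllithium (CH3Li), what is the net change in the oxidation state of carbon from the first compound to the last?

Carbon oxidation states along the series — carbon tetrachloride: +4, hydrogen cyanide: +2, chloroform: +2, dichloromethane: 0, methyllithium: -4.
Net change = -4 − (+4) = -8.

-8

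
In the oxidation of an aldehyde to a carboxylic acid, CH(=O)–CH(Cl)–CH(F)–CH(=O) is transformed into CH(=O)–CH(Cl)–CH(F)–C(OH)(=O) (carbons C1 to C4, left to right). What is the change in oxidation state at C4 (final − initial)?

Before: C4 has 1 bond to C, 1 bond to H, 2 bonds to O → oxidation state +1.
After: C4 has 1 bond to C, 3 bonds to O → oxidation state +3.
Δ = +3 − (+1) = +2, so this is an oxidation at C4.

+2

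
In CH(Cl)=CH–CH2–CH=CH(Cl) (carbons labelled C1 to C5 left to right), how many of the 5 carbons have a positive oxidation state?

Bonds to more-electronegative neighbours contribute +1 each, bonds to H or metals contribute −1 each, and C–C bonds contribute 0. Tallying each carbon:
C1: 2C, 1H, 1Cl → 0 − 1 + 1 = 0
C2: 3C, 1H → 0 − 1 = -1
C3: 2C, 2H → 0 − 2 = -2
C4: 3C, 1H → 0 − 1 = -1
C5: 2C, 1H, 1Cl → 0 − 1 + 1 = 0
0 carbons meet the condition.

0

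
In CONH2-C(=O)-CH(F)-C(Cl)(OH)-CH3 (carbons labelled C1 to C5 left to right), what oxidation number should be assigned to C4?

C4 has one bond to C (0), one bond to C (0), one bond to Cl (+1), one bond to O (+1).
Oxidation state = 0 + 0 + 1 + 1 = +2.

+2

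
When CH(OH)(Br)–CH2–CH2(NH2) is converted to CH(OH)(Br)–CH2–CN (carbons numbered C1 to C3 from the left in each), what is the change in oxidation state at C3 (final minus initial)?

Before: C3 has 1 bond to C, 2 bonds to H, 1 bond to N → oxidation state -1.
After: C3 has 1 bond to C, 3 bonds to N → oxidation state +3.
Δ = +3 − (-1) = +4, so this is an oxidation at C3.

+4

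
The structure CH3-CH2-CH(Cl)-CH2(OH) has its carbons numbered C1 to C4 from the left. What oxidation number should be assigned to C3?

Each bond to a more electronegative atom (O, N, halogen) counts +1, each bond to a less electronegative atom (H, metal, B, Si) counts −1, and each C–C bond counts 0.
C3 has one bond to C (0), one bond to C (0), one bond to H (-1), one bond to Cl (+1).
Oxidation state = 0 + 0 − 1 + 1 = 0.

0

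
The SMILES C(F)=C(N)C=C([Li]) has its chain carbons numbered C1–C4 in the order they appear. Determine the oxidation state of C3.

-1

C3 has one bond to C (0), a double bond to C (2×0 = 0), one bond to H (-1).
Oxidation state = 0 + 0 − 1 = -1.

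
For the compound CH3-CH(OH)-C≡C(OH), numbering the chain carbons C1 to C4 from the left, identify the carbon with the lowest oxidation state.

Tallying each carbon's bonds:
C1: 1C, 3H → 0 − 3 = -3
C2: 2C, 1H, 1O → 0 − 1 + 1 = 0
C3: 4C → 0 = 0
C4: 3C, 1O → 0 + 1 = +1
The most reduced carbon is C1 at -3.

C1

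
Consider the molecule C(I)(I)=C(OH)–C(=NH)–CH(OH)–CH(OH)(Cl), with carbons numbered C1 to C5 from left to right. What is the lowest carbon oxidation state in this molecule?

Tallying each carbon's bonds:
C1: 2C, 2I → 0 + 2 = +2
C2: 3C, 1O → 0 + 1 = +1
C3: 2C, 2N → 0 + 2 = +2
C4: 2C, 1H, 1O → 0 − 1 + 1 = 0
C5: 1C, 1H, 1O, 1Cl → 0 − 1 + 1 + 1 = +1
The lowest value is 0.

0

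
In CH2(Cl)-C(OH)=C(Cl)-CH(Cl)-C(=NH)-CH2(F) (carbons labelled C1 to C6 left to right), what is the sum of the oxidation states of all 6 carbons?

Tallying each carbon's bonds:
C1: 1C, 2H, 1Cl → 0 − 2 + 1 = -1
C2: 3C, 1O → 0 + 1 = +1
C3: 3C, 1Cl → 0 + 1 = +1
C4: 2C, 1H, 1Cl → 0 − 1 + 1 = 0
C5: 2C, 2N → 0 + 2 = +2
C6: 1C, 2H, 1F → 0 − 2 + 1 = -1
Sum = -1 + 1 + 1 + 0 + 2 − 1 = +2.

+2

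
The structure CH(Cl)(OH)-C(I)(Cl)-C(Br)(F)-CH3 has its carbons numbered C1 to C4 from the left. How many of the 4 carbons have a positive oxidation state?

3

Assign +1 per bond to O/N/halogen, −1 per bond to H or an electropositive element, and 0 per bond to carbon. Tallying each carbon:
C1: 1C, 1H, 1O, 1Cl → 0 − 1 + 1 + 1 = +1
C2: 2C, 1Cl, 1I → 0 + 1 + 1 = +2
C3: 2C, 1F, 1Br → 0 + 1 + 1 = +2
C4: 1C, 3H → 0 − 3 = -3
3 carbons (C1, C2, C3) meet the condition.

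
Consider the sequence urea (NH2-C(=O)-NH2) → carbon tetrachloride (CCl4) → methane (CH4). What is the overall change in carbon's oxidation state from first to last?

-8

Carbon oxidation states along the series — urea: +4, carbon tetrachloride: +4, methane: -4.
Net change = -4 − (+4) = -8.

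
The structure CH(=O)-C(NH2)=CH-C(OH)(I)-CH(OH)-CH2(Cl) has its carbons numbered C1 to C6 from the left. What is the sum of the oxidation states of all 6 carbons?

Tallying each carbon's bonds:
C1: 1C, 1H, 2O → 0 − 1 + 2 = +1
C2: 3C, 1N → 0 + 1 = +1
C3: 3C, 1H → 0 − 1 = -1
C4: 2C, 1O, 1I → 0 + 1 + 1 = +2
C5: 2C, 1H, 1O → 0 − 1 + 1 = 0
C6: 1C, 2H, 1Cl → 0 − 2 + 1 = -1
Sum = +1 + 1 − 1 + 2 + 0 − 1 = +2.

+2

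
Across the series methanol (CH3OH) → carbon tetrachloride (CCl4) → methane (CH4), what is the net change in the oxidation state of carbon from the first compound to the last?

Carbon oxidation states along the series — methanol: -2, carbon tetrachloride: +4, methane: -4.
Net change = -4 − (-2) = -2.

-2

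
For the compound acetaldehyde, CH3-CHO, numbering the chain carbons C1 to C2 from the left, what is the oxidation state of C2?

+1

C2 has one bond to H (-1), a double bond to O (2×+1 = +2), one bond to C (0).
Oxidation state = -1 + 2 + 0 = +1.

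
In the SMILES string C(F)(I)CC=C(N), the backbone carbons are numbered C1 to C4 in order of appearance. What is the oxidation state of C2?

-2

C2 has one bond to C (0), one bond to C (0), one bond to H (-1), one bond to H (-1).
Oxidation state = 0 + 0 − 1 − 1 = -2.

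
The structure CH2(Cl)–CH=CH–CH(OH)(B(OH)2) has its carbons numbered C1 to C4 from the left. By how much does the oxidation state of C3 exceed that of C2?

C3: 3C, 1H → 0 − 1 = -1
C2: 3C, 1H → 0 − 1 = -1
Difference: -1 − (-1) = 0.

0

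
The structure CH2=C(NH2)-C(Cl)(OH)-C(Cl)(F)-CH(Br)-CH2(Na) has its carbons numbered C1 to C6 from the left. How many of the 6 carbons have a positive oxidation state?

3

Bonds to more-electronegative neighbours contribute +1 each, bonds to H or metals contribute −1 each, and C–C bonds contribute 0. Tallying each carbon:
C1: 2C, 2H → 0 − 2 = -2
C2: 3C, 1N → 0 + 1 = +1
C3: 2C, 1O, 1Cl → 0 + 1 + 1 = +2
C4: 2C, 1F, 1Cl → 0 + 1 + 1 = +2
C5: 2C, 1H, 1Br → 0 − 1 + 1 = 0
C6: 1C, 2H, 1Na → 0 − 2 − 1 = -3
3 carbons (C2, C3, C4) meet the condition.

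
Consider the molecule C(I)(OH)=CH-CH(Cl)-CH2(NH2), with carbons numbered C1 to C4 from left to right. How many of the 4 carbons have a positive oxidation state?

1

Each bond to a more electronegative atom (O, N, halogen) counts +1, each bond to a less electronegative atom (H, metal, B, Si) counts −1, and each C–C bond counts 0. Tallying each carbon:
C1: 2C, 1O, 1I → 0 + 1 + 1 = +2
C2: 3C, 1H → 0 − 1 = -1
C3: 2C, 1H, 1Cl → 0 − 1 + 1 = 0
C4: 1C, 2H, 1N → 0 − 2 + 1 = -1
1 carbon (C1) meets the condition.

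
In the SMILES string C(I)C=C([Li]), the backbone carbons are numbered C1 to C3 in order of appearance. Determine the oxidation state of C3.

Assign +1 per bond to O/N/halogen, −1 per bond to H or an electropositive element, and 0 per bond to carbon.
C3 has a double bond to C (2×0 = 0), one bond to H (-1), one bond to Li (-1).
Oxidation state = 0 − 1 − 1 = -2.

-2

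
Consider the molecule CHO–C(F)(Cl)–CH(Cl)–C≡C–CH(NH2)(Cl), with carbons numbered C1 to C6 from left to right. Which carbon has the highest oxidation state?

C2

Tallying each carbon's bonds:
C1: 1C, 1H, 2O → 0 − 1 + 2 = +1
C2: 2C, 1F, 1Cl → 0 + 1 + 1 = +2
C3: 2C, 1H, 1Cl → 0 − 1 + 1 = 0
C4: 4C → 0 = 0
C5: 4C → 0 = 0
C6: 1C, 1H, 1N, 1Cl → 0 − 1 + 1 + 1 = +1
The most oxidised carbon is C2 at +2.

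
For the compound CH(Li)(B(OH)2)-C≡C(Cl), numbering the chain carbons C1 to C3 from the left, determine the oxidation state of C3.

+1

Count +1 for every bond to an atom more electronegative than carbon and −1 for every bond to one less electronegative; C–C bonds are 0.
C3 has a triple bond to C (3×0 = 0), one bond to Cl (+1).
Oxidation state = 0 + 1 = +1.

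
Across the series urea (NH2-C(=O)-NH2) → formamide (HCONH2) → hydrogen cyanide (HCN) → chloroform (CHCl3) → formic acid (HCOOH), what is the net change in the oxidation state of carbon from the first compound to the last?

-2

Carbon oxidation states along the series — urea: +4, formamide: +2, hydrogen cyanide: +2, chloroform: +2, formic acid: +2.
Net change = +2 − (+4) = -2.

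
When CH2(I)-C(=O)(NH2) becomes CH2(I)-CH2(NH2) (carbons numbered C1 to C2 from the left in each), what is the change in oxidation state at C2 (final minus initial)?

Before: C2 has 1 bond to C, 2 bonds to O, 1 bond to N → oxidation state +3.
After: C2 has 1 bond to C, 2 bonds to H, 1 bond to N → oxidation state -1.
Δ = -1 − (+3) = -4, so this is a reduction at C2.

-4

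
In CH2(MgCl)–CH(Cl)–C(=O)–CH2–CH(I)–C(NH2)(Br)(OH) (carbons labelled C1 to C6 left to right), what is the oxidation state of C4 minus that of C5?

-2

C4: 2C, 2H → 0 − 2 = -2
C5: 2C, 1H, 1I → 0 − 1 + 1 = 0
Difference: -2 − (0) = -2.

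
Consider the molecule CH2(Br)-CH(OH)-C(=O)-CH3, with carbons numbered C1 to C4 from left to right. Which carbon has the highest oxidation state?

C3

Bonds to more-electronegative neighbours contribute +1 each, bonds to H or metals contribute −1 each, and C–C bonds contribute 0. Tallying each carbon:
C1: 1C, 2H, 1Br → 0 − 2 + 1 = -1
C2: 2C, 1H, 1O → 0 − 1 + 1 = 0
C3: 2C, 2O → 0 + 2 = +2
C4: 1C, 3H → 0 − 3 = -3
The most oxidised carbon is C3 at +2.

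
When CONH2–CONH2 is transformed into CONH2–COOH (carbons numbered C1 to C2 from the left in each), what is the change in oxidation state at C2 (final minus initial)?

Before: C2 has 1 bond to C, 2 bonds to O, 1 bond to N → oxidation state +3.
After: C2 has 1 bond to C, 3 bonds to O → oxidation state +3.
Δ = +3 − (+3) = 0, so no net redox change at C2.

0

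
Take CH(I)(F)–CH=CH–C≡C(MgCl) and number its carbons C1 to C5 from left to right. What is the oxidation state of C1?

+1

Bonds to more-electronegative neighbours contribute +1 each, bonds to H or metals contribute −1 each, and C–C bonds contribute 0.
C1 has one bond to C (0), one bond to H (-1), one bond to I (+1), one bond to F (+1).
Oxidation state = 0 − 1 + 1 + 1 = +1.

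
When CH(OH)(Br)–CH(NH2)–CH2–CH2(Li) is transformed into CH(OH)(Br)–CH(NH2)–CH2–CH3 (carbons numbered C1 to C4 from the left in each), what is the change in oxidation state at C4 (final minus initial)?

Before: C4 has 1 bond to C, 2 bonds to H, 1 bond to Li → oxidation state -3.
After: C4 has 1 bond to C, 3 bonds to H → oxidation state -3.
Δ = -3 − (-3) = 0, so no net redox change at C4.

0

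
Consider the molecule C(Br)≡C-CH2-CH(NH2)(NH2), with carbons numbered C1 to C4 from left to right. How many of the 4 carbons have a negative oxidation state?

1

Tallying each carbon's bonds:
C1: 3C, 1Br → 0 + 1 = +1
C2: 4C → 0 = 0
C3: 2C, 2H → 0 − 2 = -2
C4: 1C, 1H, 2N → 0 − 1 + 2 = +1
1 carbon (C3) meets the condition.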